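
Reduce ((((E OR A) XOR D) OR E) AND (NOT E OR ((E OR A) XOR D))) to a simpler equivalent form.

By distribution ((E OR v) AND (E OR NOT v) = E):
= ((E OR A) XOR D)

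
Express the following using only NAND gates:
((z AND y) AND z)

((((z NAND y) NAND (z NAND y)) NAND z) NAND (((z NAND y) NAND (z NAND y)) NAND z))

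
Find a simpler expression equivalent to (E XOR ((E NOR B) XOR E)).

By XOR self-cancellation ((E XOR v) XOR v = E):
= (E NOR B)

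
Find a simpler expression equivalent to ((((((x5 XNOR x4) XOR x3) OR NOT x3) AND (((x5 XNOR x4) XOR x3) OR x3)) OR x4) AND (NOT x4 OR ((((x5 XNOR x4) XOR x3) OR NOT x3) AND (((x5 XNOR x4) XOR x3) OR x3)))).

By distribution ((E OR v) AND (E OR NOT v) = E) then distribution ((E OR v) AND (E OR NOT v) = E):
= ((x5 XNOR x4) XOR x3)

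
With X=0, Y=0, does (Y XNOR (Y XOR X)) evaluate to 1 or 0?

Substituting: (0 XNOR (0 XOR 0))
= 1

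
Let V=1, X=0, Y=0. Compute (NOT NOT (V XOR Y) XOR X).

Substituting: (NOT NOT (1 XOR 0) XOR 0)
= 1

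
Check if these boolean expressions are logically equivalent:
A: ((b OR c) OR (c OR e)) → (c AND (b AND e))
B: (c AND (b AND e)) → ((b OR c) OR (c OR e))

No, Converse is not equivalent to original (counterexample: b=0, c=0, e=1)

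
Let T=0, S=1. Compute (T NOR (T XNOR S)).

Substituting: (0 NOR (0 XNOR 1))
= 1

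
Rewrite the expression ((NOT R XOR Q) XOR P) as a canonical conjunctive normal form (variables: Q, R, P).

(Q OR R OR NOT P) AND (Q OR NOT R OR P) AND (NOT Q OR R OR P) AND (NOT Q OR NOT R OR NOT P)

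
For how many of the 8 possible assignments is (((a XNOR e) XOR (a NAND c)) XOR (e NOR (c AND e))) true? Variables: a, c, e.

Satisfying assignments: (0,0,0), (0,0,1), (0,1,0), (0,1,1), (1,1,0), (1,1,1)
Count: 6 out of 8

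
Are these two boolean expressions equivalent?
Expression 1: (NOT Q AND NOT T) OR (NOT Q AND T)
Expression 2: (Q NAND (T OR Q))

Yes, they are equivalent — the two output columns agree on all 4 assignments:
Q | T | Expression 1 | Expression 2
-----------------------------------
0 | 0 | 1 | 1
0 | 1 | 1 | 1
1 | 0 | 0 | 0
1 | 1 | 0 | 0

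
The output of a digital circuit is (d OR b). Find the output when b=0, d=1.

Substituting: (1 OR 0)
= 1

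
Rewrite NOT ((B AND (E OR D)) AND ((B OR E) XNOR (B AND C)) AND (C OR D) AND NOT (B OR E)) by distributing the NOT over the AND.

NOT (B AND (E OR D)) OR NOT ((B OR E) XNOR (B AND C)) OR NOT (C OR D) OR (B OR E)
De Morgan's: NOT(AND of terms) = OR of negations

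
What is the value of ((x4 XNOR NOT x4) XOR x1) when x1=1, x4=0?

Substituting: ((0 XNOR NOT 0) XOR 1)
= 1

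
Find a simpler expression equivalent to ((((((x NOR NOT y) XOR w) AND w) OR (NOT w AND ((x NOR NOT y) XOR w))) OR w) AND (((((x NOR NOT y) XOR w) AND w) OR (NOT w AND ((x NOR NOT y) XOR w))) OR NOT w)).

By distribution ((E OR v) AND (E OR NOT v) = E) then distribution ((E AND v) OR (E AND NOT v) = E):
= ((x NOR NOT y) XOR w)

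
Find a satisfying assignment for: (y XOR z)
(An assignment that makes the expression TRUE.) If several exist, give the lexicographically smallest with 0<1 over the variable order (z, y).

z=0, y=1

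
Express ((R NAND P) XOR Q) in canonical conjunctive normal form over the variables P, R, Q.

(P OR R OR NOT Q) AND (P OR NOT R OR NOT Q) AND (NOT P OR R OR NOT Q) AND (NOT P OR NOT R OR Q)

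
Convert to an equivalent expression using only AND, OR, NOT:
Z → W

NOT Z OR W
(Implication elimination: A → B = NOT A OR B)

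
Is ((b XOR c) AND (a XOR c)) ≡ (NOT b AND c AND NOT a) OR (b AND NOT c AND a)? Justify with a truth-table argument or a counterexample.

Yes, they are equivalent — the two output columns agree on all 8 assignments:
b | c | a | Expression 1 | Expression 2
---------------------------------------
0 | 0 | 0 | 0 | 0
0 | 0 | 1 | 0 | 0
0 | 1 | 0 | 1 | 1
0 | 1 | 1 | 0 | 0
1 | 0 | 0 | 0 | 0
1 | 0 | 1 | 1 | 1
1 | 1 | 0 | 0 | 0
1 | 1 | 1 | 0 | 0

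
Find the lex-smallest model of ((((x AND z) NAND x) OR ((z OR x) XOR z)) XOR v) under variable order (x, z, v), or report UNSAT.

x=0, z=0, v=0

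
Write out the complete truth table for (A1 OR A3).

A3 | A1 | Output
----------------
0 | 0 | 0
0 | 1 | 1
1 | 0 | 1
1 | 1 | 1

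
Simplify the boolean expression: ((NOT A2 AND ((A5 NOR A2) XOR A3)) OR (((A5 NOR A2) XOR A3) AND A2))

By distribution ((E AND v) OR (E AND NOT v) = E):
= ((A5 NOR A2) XOR A3)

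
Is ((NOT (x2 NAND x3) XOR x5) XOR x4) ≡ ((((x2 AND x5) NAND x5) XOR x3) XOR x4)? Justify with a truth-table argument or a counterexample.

No. Counterexample: with x5=0, x2=0, x3=0, x4=0, Expression 1 = 0 but Expression 2 = 1.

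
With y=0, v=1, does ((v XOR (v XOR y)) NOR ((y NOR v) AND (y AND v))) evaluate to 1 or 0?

Substituting: ((1 XOR (1 XOR 0)) NOR ((0 NOR 1) AND (0 AND 1)))
= 1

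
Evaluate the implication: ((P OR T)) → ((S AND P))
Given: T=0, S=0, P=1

Antecedent ((P OR T)) = 1; consequent ((S AND P)) = 0.
1 → 0 = 0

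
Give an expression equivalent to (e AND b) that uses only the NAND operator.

((e NAND b) NAND (e NAND b))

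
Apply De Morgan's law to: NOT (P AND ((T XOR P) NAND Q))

NOT P OR NOT ((T XOR P) NAND Q)
De Morgan's: NOT(AND of terms) = OR of negations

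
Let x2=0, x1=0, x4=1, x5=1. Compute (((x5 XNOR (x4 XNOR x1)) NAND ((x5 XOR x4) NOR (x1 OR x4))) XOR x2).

Substituting: (((1 XNOR (1 XNOR 0)) NAND ((1 XOR 1) NOR (0 OR 1))) XOR 0)
= 1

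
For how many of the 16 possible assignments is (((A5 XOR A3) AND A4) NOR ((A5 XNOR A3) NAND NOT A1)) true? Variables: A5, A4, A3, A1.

Satisfying assignments: (0,0,0,0), (0,1,0,0), (1,0,1,0), (1,1,1,0)
Count: 4 out of 16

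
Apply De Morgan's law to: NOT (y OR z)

NOT y AND NOT z
De Morgan's: NOT(OR of terms) = AND of negations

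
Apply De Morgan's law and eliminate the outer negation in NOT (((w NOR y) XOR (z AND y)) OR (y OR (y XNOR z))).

NOT ((w NOR y) XOR (z AND y)) AND NOT (y OR (y XNOR z))
De Morgan's: NOT(OR of terms) = AND of negations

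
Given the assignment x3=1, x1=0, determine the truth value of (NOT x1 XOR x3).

Substituting: (NOT 0 XOR 1)
= 0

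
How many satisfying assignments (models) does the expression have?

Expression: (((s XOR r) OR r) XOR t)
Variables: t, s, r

Satisfying assignments: (0,0,1), (0,1,0), (0,1,1), (1,0,0)
Count: 4 out of 8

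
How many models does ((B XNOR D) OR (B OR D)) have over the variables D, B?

Satisfying assignments: (0,0), (0,1), (1,0), (1,1)
Count: 4 out of 4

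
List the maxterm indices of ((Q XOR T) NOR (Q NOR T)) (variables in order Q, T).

ΠM(0, 1, 2) = (Q OR T) AND (Q OR NOT T) AND (NOT Q OR T)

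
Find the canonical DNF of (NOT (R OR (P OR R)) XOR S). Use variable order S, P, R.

(NOT S AND NOT P AND NOT R) OR (S AND NOT P AND R) OR (S AND P AND NOT R) OR (S AND P AND R)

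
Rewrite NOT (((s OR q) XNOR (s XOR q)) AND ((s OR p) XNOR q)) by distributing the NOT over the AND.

NOT ((s OR q) XNOR (s XOR q)) OR NOT ((s OR p) XNOR q)
De Morgan's: NOT(AND of terms) = OR of negations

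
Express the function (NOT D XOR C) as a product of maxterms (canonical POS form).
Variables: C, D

ΠM(1, 2) = (C OR NOT D) AND (NOT C OR D)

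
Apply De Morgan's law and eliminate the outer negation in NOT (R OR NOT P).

NOT R AND P
De Morgan's: NOT(OR of terms) = AND of negations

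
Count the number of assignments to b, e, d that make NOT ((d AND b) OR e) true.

Satisfying assignments: (0,0,0), (0,0,1), (1,0,0)
Count: 3 out of 8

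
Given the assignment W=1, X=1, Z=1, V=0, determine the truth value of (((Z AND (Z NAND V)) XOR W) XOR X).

Substituting: (((1 AND (1 NAND 0)) XOR 1) XOR 1)
= 1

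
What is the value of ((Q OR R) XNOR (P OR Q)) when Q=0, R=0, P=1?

Substituting: ((0 OR 0) XNOR (1 OR 0))
= 0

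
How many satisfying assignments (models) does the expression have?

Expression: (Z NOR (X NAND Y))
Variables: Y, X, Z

Satisfying assignments: (1,1,0)
Count: 1 out of 8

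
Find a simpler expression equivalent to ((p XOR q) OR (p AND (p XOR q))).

By absorption (E OR (E AND v) = E):
= (p XOR q)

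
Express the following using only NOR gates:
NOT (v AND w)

(((v NOR v) NOR (w NOR w)) NOR ((v NOR v) NOR (w NOR w)))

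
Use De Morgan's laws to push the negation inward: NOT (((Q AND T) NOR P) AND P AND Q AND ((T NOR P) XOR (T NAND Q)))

NOT ((Q AND T) NOR P) OR NOT P OR NOT Q OR NOT ((T NOR P) XOR (T NAND Q))
De Morgan's: NOT(AND of terms) = OR of negations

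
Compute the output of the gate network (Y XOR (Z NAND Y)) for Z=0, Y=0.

Substituting: (0 XOR (0 NAND 0))
= 1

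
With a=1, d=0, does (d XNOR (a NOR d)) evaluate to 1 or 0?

Substituting: (0 XNOR (1 NOR 0))
= 1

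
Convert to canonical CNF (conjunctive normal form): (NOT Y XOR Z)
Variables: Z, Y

(Z OR NOT Y) AND (NOT Z OR Y)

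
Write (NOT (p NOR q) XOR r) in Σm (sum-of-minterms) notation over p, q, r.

Σm(1, 2, 4, 6) = (NOT p AND NOT q AND r) OR (NOT p AND q AND NOT r) OR (p AND NOT q AND NOT r) OR (p AND q AND NOT r)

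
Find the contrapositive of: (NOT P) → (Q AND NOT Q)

Contrapositive: NOT (Q AND NOT Q) → P
Note: A statement and its contrapositive are logically equivalent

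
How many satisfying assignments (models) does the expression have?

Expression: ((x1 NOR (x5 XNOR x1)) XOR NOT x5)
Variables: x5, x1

Satisfying assignments: (0,0), (0,1), (1,0)
Count: 3 out of 4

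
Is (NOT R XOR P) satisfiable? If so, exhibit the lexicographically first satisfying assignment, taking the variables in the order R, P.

R=0, P=0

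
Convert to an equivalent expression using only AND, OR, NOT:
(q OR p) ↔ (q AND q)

((q OR p) AND (q AND q)) OR (NOT (q OR p) AND NOT (q AND q))
(Biconditional = both true or both false)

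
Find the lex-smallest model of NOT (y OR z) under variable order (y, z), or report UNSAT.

y=0, z=0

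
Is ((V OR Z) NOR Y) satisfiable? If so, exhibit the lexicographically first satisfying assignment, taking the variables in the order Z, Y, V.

Z=0, Y=0, V=0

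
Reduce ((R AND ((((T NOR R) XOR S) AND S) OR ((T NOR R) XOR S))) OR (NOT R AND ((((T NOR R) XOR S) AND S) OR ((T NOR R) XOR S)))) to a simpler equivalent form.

By distribution ((E AND v) OR (E AND NOT v) = E) then absorption (E OR (E AND v) = E):
= ((T NOR R) XOR S)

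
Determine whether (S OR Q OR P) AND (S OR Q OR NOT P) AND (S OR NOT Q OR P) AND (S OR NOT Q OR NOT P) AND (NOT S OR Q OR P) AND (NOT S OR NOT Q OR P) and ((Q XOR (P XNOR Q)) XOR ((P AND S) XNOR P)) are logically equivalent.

Yes, they are equivalent — the two output columns agree on all 8 assignments:
S | Q | P | Expression 1 | Expression 2
---------------------------------------
0 | 0 | 0 | 0 | 0
0 | 0 | 1 | 0 | 0
0 | 1 | 0 | 0 | 0
0 | 1 | 1 | 0 | 0
1 | 0 | 0 | 0 | 0
1 | 0 | 1 | 1 | 1
1 | 1 | 0 | 0 | 0
1 | 1 | 1 | 1 | 1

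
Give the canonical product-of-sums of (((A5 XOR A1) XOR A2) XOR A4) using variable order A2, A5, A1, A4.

ΠM(0, 3, 5, 6, 9, 10, 12, 15) = (A2 OR A5 OR A1 OR A4) AND (A2 OR A5 OR NOT A1 OR NOT A4) AND (A2 OR NOT A5 OR A1 OR NOT A4) AND (A2 OR NOT A5 OR NOT A1 OR A4) AND (NOT A2 OR A5 OR A1 OR NOT A4) AND (NOT A2 OR A5 OR NOT A1 OR A4) AND (NOT A2 OR NOT A5 OR A1 OR A4) AND (NOT A2 OR NOT A5 OR NOT A1 OR NOT A4)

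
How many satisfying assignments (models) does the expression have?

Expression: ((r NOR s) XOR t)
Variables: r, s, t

Satisfying assignments: (0,0,0), (0,1,1), (1,0,1), (1,1,1)
Count: 4 out of 8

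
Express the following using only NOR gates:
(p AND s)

((p NOR p) NOR (s NOR s))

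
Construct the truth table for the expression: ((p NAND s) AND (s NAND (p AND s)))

s | p | Output
--------------
0 | 0 | 1
0 | 1 | 1
1 | 0 | 1
1 | 1 | 0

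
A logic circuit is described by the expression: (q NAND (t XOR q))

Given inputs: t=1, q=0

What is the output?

Substituting: (0 NAND (1 XOR 0))
= 1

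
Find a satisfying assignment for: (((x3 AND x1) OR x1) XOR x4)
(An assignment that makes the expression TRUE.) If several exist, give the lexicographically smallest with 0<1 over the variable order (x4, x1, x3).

x4=0, x1=1, x3=0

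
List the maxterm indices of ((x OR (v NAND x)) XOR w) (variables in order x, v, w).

ΠM(1, 3, 5, 7) = (x OR v OR NOT w) AND (x OR NOT v OR NOT w) AND (NOT x OR v OR NOT w) AND (NOT x OR NOT v OR NOT w)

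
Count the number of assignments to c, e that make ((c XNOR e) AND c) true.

Satisfying assignments: (1,1)
Count: 1 out of 4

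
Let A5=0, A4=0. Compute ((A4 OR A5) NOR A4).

Substituting: ((0 OR 0) NOR 0)
= 1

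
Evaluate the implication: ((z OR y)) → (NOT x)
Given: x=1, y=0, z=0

Antecedent ((z OR y)) = 0; consequent (NOT x) = 0.
0 → 0 = 1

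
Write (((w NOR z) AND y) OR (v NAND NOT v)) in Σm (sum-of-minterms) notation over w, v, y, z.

Σm(0, 1, 2, 3, 4, 5, 6, 7, 8, 9, 10, 11, 12, 13, 14, 15) = (NOT w AND NOT v AND NOT y AND NOT z) OR (NOT w AND NOT v AND NOT y AND z) OR (NOT w AND NOT v AND y AND NOT z) OR (NOT w AND NOT v AND y AND z) OR (NOT w AND v AND NOT y AND NOT z) OR (NOT w AND v AND NOT y AND z) OR (NOT w AND v AND y AND NOT z) OR (NOT w AND v AND y AND z) OR (w AND NOT v AND NOT y AND NOT z) OR (w AND NOT v AND NOT y AND z) OR (w AND NOT v AND y AND NOT z) OR (w AND NOT v AND y AND z) OR (w AND v AND NOT y AND NOT z) OR (w AND v AND NOT y AND z) OR (w AND v AND y AND NOT z) OR (w AND v AND y AND z)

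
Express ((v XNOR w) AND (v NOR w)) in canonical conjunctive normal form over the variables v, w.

(v OR NOT w) AND (NOT v OR w) AND (NOT v OR NOT w)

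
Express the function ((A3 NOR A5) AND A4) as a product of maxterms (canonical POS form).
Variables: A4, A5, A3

ΠM(0, 1, 2, 3, 5, 6, 7) = (A4 OR A5 OR A3) AND (A4 OR A5 OR NOT A3) AND (A4 OR NOT A5 OR A3) AND (A4 OR NOT A5 OR NOT A3) AND (NOT A4 OR A5 OR NOT A3) AND (NOT A4 OR NOT A5 OR A3) AND (NOT A4 OR NOT A5 OR NOT A3)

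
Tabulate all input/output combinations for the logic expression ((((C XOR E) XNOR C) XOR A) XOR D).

A | E | C | D | Output
----------------------
0 | 0 | 0 | 0 | 1
0 | 0 | 0 | 1 | 0
0 | 0 | 1 | 0 | 1
0 | 0 | 1 | 1 | 0
0 | 1 | 0 | 0 | 0
0 | 1 | 0 | 1 | 1
0 | 1 | 1 | 0 | 0
0 | 1 | 1 | 1 | 1
1 | 0 | 0 | 0 | 0
1 | 0 | 0 | 1 | 1
1 | 0 | 1 | 0 | 0
1 | 0 | 1 | 1 | 1
1 | 1 | 0 | 0 | 1
1 | 1 | 0 | 1 | 0
1 | 1 | 1 | 0 | 1
1 | 1 | 1 | 1 | 0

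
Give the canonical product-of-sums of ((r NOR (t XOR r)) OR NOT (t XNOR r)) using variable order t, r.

ΠM(3) = (NOT t OR NOT r)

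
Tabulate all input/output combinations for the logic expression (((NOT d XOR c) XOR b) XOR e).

c | b | d | e | Output
----------------------
0 | 0 | 0 | 0 | 1
0 | 0 | 0 | 1 | 0
0 | 0 | 1 | 0 | 0
0 | 0 | 1 | 1 | 1
0 | 1 | 0 | 0 | 0
0 | 1 | 0 | 1 | 1
0 | 1 | 1 | 0 | 1
0 | 1 | 1 | 1 | 0
1 | 0 | 0 | 0 | 0
1 | 0 | 0 | 1 | 1
1 | 0 | 1 | 0 | 1
1 | 0 | 1 | 1 | 0
1 | 1 | 0 | 0 | 1
1 | 1 | 0 | 1 | 0
1 | 1 | 1 | 0 | 0
1 | 1 | 1 | 1 | 1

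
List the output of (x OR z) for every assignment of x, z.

x | z | Output
--------------
0 | 0 | 0
0 | 1 | 1
1 | 0 | 1
1 | 1 | 1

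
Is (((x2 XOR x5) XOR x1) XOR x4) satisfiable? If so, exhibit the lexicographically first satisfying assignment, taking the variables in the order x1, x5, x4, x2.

x1=0, x5=0, x4=0, x2=1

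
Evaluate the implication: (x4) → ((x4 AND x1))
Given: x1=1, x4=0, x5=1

Antecedent (x4) = 0; consequent ((x4 AND x1)) = 0.
0 → 0 = 1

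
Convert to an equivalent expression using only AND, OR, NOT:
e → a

NOT e OR a
(Implication elimination: A → B = NOT A OR B)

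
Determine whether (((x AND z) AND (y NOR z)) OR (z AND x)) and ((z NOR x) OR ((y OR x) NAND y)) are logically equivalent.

No. Counterexample: with z=0, y=0, x=0, Expression 1 = 0 but Expression 2 = 1.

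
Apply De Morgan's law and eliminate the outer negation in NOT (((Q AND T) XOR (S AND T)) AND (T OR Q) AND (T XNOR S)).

NOT ((Q AND T) XOR (S AND T)) OR NOT (T OR Q) OR NOT (T XNOR S)
De Morgan's: NOT(AND of terms) = OR of negations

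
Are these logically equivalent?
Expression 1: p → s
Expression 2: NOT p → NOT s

No, Inverse is not equivalent to original (counterexample: p=0, s=1)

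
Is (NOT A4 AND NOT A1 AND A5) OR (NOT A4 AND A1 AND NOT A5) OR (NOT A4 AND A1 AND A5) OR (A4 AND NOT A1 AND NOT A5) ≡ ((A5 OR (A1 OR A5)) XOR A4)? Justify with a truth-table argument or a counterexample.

Yes, they are equivalent — the two output columns agree on all 8 assignments:
A4 | A1 | A5 | Expression 1 | Expression 2
------------------------------------------
0 | 0 | 0 | 0 | 0
0 | 0 | 1 | 1 | 1
0 | 1 | 0 | 1 | 1
0 | 1 | 1 | 1 | 1
1 | 0 | 0 | 1 | 1
1 | 0 | 1 | 0 | 0
1 | 1 | 0 | 0 | 0
1 | 1 | 1 | 0 | 0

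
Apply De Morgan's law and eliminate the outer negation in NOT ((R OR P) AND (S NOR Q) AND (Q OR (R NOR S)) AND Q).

NOT (R OR P) OR NOT (S NOR Q) OR NOT (Q OR (R NOR S)) OR NOT Q
De Morgan's: NOT(AND of terms) = OR of negations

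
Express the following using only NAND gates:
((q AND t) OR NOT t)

((((q NAND t) NAND (q NAND t)) NAND ((q NAND t) NAND (q NAND t))) NAND ((t NAND t) NAND (t NAND t)))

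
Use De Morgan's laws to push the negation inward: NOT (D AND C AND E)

NOT D OR NOT C OR NOT E
De Morgan's: NOT(AND of terms) = OR of negations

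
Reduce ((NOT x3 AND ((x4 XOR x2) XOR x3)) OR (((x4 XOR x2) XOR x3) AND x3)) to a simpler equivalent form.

By distribution ((E AND v) OR (E AND NOT v) = E):
= ((x4 XOR x2) XOR x3)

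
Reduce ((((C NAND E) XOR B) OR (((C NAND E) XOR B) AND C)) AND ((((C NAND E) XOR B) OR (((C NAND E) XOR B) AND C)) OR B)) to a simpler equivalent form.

By absorption (E AND (E OR v) = E) then absorption (E OR (E AND v) = E):
= ((C NAND E) XOR B)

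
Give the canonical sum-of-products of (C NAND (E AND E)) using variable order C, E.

Σm(0, 1, 2) = (NOT C AND NOT E) OR (NOT C AND E) OR (C AND NOT E)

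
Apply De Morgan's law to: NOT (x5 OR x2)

NOT x5 AND NOT x2
De Morgan's: NOT(OR of terms) = AND of negations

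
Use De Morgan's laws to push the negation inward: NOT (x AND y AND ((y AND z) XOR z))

NOT x OR NOT y OR NOT ((y AND z) XOR z)
De Morgan's: NOT(AND of terms) = OR of negations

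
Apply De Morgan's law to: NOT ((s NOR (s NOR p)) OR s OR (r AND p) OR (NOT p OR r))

NOT (s NOR (s NOR p)) AND NOT s AND NOT (r AND p) AND NOT (NOT p OR r)
De Morgan's: NOT(OR of terms) = AND of negations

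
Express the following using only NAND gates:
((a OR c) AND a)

((((a NAND a) NAND (c NAND c)) NAND a) NAND (((a NAND a) NAND (c NAND c)) NAND a))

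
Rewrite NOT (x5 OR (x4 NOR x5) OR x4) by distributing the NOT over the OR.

NOT x5 AND NOT (x4 NOR x5) AND NOT x4
De Morgan's: NOT(OR of terms) = AND of negations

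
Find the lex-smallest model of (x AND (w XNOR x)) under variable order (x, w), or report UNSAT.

x=1, w=1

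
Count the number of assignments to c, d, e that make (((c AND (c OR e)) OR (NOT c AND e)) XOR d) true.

Satisfying assignments: (0,0,1), (0,1,0), (1,0,0), (1,0,1)
Count: 4 out of 8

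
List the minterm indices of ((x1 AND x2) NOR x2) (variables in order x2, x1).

Σm(0, 1) = (NOT x2 AND NOT x1) OR (NOT x2 AND x1)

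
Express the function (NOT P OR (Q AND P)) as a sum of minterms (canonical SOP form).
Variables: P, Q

Σm(0, 1, 3) = (NOT P AND NOT Q) OR (NOT P AND Q) OR (P AND Q)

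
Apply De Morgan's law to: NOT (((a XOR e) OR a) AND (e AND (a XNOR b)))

NOT ((a XOR e) OR a) OR NOT (e AND (a XNOR b))
De Morgan's: NOT(AND of terms) = OR of negations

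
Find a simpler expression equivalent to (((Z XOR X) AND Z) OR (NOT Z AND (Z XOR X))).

By distribution ((E AND v) OR (E AND NOT v) = E):
= (Z XOR X)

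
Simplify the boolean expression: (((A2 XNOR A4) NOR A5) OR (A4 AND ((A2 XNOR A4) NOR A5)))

By absorption (E OR (E AND v) = E):
= ((A2 XNOR A4) NOR A5)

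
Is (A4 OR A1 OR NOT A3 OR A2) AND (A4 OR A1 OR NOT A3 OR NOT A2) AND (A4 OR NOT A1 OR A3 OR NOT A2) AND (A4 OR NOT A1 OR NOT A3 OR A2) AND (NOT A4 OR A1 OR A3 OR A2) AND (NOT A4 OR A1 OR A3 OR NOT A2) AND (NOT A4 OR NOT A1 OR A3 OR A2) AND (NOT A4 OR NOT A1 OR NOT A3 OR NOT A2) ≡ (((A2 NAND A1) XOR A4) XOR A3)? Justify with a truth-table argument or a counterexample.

Yes, they are equivalent — the two output columns agree on all 16 assignments:
A4 | A1 | A3 | A2 | Expression 1 | Expression 2
-----------------------------------------------
0 | 0 | 0 | 0 | 1 | 1
0 | 0 | 0 | 1 | 1 | 1
0 | 0 | 1 | 0 | 0 | 0
0 | 0 | 1 | 1 | 0 | 0
0 | 1 | 0 | 0 | 1 | 1
0 | 1 | 0 | 1 | 0 | 0
0 | 1 | 1 | 0 | 0 | 0
0 | 1 | 1 | 1 | 1 | 1
1 | 0 | 0 | 0 | 0 | 0
1 | 0 | 0 | 1 | 0 | 0
1 | 0 | 1 | 0 | 1 | 1
1 | 0 | 1 | 1 | 1 | 1
1 | 1 | 0 | 0 | 0 | 0
1 | 1 | 0 | 1 | 1 | 1
1 | 1 | 1 | 0 | 1 | 1
1 | 1 | 1 | 1 | 0 | 0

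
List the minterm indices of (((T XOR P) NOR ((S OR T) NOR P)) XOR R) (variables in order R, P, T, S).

Σm(1, 6, 7, 8, 10, 11, 12, 13) = (NOT R AND NOT P AND NOT T AND S) OR (NOT R AND P AND T AND NOT S) OR (NOT R AND P AND T AND S) OR (R AND NOT P AND NOT T AND NOT S) OR (R AND NOT P AND T AND NOT S) OR (R AND NOT P AND T AND S) OR (R AND P AND NOT T AND NOT S) OR (R AND P AND NOT T AND S)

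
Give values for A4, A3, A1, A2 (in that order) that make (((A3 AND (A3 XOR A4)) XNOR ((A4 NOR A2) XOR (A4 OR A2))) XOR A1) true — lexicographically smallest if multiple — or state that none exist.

A4=0, A3=0, A1=1, A2=0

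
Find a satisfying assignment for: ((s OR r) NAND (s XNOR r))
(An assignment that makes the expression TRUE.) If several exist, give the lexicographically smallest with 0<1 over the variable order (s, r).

s=0, r=0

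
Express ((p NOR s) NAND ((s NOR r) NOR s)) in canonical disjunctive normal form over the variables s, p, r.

(NOT s AND NOT p AND NOT r) OR (NOT s AND p AND NOT r) OR (NOT s AND p AND r) OR (s AND NOT p AND NOT r) OR (s AND NOT p AND r) OR (s AND p AND NOT r) OR (s AND p AND r)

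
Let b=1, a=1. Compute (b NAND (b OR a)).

Substituting: (1 NAND (1 OR 1))
= 0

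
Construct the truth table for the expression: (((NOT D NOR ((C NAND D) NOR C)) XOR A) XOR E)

D | C | A | E | Output
----------------------
0 | 0 | 0 | 0 | 0
0 | 0 | 0 | 1 | 1
0 | 0 | 1 | 0 | 1
0 | 0 | 1 | 1 | 0
0 | 1 | 0 | 0 | 0
0 | 1 | 0 | 1 | 1
0 | 1 | 1 | 0 | 1
0 | 1 | 1 | 1 | 0
1 | 0 | 0 | 0 | 1
1 | 0 | 0 | 1 | 0
1 | 0 | 1 | 0 | 0
1 | 0 | 1 | 1 | 1
1 | 1 | 0 | 0 | 1
1 | 1 | 0 | 1 | 0
1 | 1 | 1 | 0 | 0
1 | 1 | 1 | 1 | 1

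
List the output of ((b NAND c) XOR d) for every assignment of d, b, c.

d | b | c | Output
------------------
0 | 0 | 0 | 1
0 | 0 | 1 | 1
0 | 1 | 0 | 1
0 | 1 | 1 | 0
1 | 0 | 0 | 0
1 | 0 | 1 | 0
1 | 1 | 0 | 0
1 | 1 | 1 | 1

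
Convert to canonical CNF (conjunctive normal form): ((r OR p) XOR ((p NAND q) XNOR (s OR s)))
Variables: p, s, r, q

(p OR s OR r OR q) AND (p OR s OR r OR NOT q) AND (p OR NOT s OR NOT r OR q) AND (p OR NOT s OR NOT r OR NOT q) AND (NOT p OR s OR r OR NOT q) AND (NOT p OR s OR NOT r OR NOT q) AND (NOT p OR NOT s OR r OR q) AND (NOT p OR NOT s OR NOT r OR q)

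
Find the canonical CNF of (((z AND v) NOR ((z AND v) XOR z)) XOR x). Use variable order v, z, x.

(v OR z OR NOT x) AND (v OR NOT z OR x) AND (NOT v OR z OR NOT x) AND (NOT v OR NOT z OR x)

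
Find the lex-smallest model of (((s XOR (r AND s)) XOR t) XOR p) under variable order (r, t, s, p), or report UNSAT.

r=0, t=0, s=0, p=1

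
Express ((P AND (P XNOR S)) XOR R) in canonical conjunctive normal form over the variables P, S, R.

(P OR S OR R) AND (P OR NOT S OR R) AND (NOT P OR S OR R) AND (NOT P OR NOT S OR NOT R)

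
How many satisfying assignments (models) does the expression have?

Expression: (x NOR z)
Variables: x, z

Satisfying assignments: (0,0)
Count: 1 out of 4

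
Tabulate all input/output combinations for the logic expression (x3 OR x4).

x4 | x3 | Output
----------------
0 | 0 | 0
0 | 1 | 1
1 | 0 | 1
1 | 1 | 1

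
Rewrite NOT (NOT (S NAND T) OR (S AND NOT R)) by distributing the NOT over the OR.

(S NAND T) AND NOT (S AND NOT R)
De Morgan's: NOT(OR of terms) = AND of negations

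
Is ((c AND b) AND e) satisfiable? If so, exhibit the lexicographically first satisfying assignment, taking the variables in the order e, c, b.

e=1, c=1, b=1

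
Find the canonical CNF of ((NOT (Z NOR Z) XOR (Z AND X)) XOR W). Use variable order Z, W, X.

(Z OR W OR X) AND (Z OR W OR NOT X) AND (NOT Z OR W OR NOT X) AND (NOT Z OR NOT W OR X)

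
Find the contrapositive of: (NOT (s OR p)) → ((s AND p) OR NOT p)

Contrapositive: NOT ((s AND p) OR NOT p) → (s OR p)
Note: A statement and its contrapositive are logically equivalent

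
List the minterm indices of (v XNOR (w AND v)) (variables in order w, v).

Σm(0, 2, 3) = (NOT w AND NOT v) OR (w AND NOT v) OR (w AND v)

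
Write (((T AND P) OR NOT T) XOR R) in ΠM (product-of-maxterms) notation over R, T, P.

ΠM(2, 4, 5, 7) = (R OR NOT T OR P) AND (NOT R OR T OR P) AND (NOT R OR T OR NOT P) AND (NOT R OR NOT T OR NOT P)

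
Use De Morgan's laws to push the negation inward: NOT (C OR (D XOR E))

NOT C AND NOT (D XOR E)
De Morgan's: NOT(OR of terms) = AND of negations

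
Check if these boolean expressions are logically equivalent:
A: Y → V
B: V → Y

No, Converse is not equivalent to original (counterexample: Y=0, V=1)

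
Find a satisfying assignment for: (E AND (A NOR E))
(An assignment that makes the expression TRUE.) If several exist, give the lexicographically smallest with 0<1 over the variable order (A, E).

UNSATISFIABLE - no assignment makes this expression true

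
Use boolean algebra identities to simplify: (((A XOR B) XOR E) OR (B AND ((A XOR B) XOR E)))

By absorption (E OR (E AND v) = E):
= ((A XOR B) XOR E)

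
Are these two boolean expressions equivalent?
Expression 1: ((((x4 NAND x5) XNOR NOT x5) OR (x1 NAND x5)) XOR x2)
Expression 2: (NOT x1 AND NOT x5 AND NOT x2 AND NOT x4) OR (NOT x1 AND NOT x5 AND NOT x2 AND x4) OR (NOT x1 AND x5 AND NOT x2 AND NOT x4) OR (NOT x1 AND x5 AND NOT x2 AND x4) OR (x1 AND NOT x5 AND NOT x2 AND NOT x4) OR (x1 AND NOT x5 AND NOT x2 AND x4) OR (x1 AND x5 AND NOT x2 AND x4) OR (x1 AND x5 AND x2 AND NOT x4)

Yes, they are equivalent — the two output columns agree on all 16 assignments:
x1 | x5 | x2 | x4 | Expression 1 | Expression 2
-----------------------------------------------
0 | 0 | 0 | 0 | 1 | 1
0 | 0 | 0 | 1 | 1 | 1
0 | 0 | 1 | 0 | 0 | 0
0 | 0 | 1 | 1 | 0 | 0
0 | 1 | 0 | 0 | 1 | 1
0 | 1 | 0 | 1 | 1 | 1
0 | 1 | 1 | 0 | 0 | 0
0 | 1 | 1 | 1 | 0 | 0
1 | 0 | 0 | 0 | 1 | 1
1 | 0 | 0 | 1 | 1 | 1
1 | 0 | 1 | 0 | 0 | 0
1 | 0 | 1 | 1 | 0 | 0
1 | 1 | 0 | 0 | 0 | 0
1 | 1 | 0 | 1 | 1 | 1
1 | 1 | 1 | 0 | 1 | 1
1 | 1 | 1 | 1 | 0 | 0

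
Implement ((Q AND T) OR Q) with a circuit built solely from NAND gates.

((((Q NAND T) NAND (Q NAND T)) NAND ((Q NAND T) NAND (Q NAND T))) NAND (Q NAND Q))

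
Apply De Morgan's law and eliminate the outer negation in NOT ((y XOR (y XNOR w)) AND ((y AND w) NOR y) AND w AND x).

NOT (y XOR (y XNOR w)) OR NOT ((y AND w) NOR y) OR NOT w OR NOT x
De Morgan's: NOT(AND of terms) = OR of negations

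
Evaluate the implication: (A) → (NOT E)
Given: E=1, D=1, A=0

Antecedent (A) = 0; consequent (NOT E) = 0.
0 → 0 = 1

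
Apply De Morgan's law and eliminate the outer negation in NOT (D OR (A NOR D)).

NOT D AND NOT (A NOR D)
De Morgan's: NOT(OR of terms) = AND of negations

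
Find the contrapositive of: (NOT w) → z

Contrapositive: NOT z → w
Note: A statement and its contrapositive are logically equivalent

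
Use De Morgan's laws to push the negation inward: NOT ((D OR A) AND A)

NOT (D OR A) OR NOT A
De Morgan's: NOT(AND of terms) = OR of negations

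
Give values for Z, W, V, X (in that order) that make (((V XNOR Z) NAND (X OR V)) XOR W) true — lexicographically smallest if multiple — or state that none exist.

Z=0, W=0, V=0, X=0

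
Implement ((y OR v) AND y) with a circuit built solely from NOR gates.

((((y NOR v) NOR (y NOR v)) NOR ((y NOR v) NOR (y NOR v))) NOR (y NOR y))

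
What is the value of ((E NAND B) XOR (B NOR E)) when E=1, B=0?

Substituting: ((1 NAND 0) XOR (0 NOR 1))
= 1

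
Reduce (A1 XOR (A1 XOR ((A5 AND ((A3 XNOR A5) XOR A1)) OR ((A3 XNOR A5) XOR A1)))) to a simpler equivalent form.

By XOR self-cancellation ((E XOR v) XOR v = E) then absorption (E OR (E AND v) = E):
= ((A3 XNOR A5) XOR A1)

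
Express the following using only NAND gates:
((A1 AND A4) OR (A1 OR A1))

((((A1 NAND A4) NAND (A1 NAND A4)) NAND ((A1 NAND A4) NAND (A1 NAND A4))) NAND (((A1 NAND A1) NAND (A1 NAND A1)) NAND ((A1 NAND A1) NAND (A1 NAND A1))))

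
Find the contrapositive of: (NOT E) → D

Contrapositive: NOT D → E
Note: A statement and its contrapositive are logically equivalent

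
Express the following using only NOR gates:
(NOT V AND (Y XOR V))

(((V NOR V) NOR (V NOR V)) NOR (((((Y NOR V) NOR (Y NOR V)) NOR ((Y NOR V) NOR (Y NOR V))) NOR ((((Y NOR Y) NOR (V NOR V)) NOR ((Y NOR Y) NOR (V NOR V))) NOR (((Y NOR Y) NOR (V NOR V)) NOR ((Y NOR Y) NOR (V NOR V))))) NOR ((((Y NOR V) NOR (Y NOR V)) NOR ((Y NOR V) NOR (Y NOR V))) NOR ((((Y NOR Y) NOR (V NOR V)) NOR ((Y NOR Y) NOR (V NOR V))) NOR (((Y NOR Y) NOR (V NOR V)) NOR ((Y NOR Y) NOR (V NOR V)))))))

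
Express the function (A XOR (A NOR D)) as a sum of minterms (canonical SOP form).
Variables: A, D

Σm(0, 2, 3) = (NOT A AND NOT D) OR (A AND NOT D) OR (A AND D)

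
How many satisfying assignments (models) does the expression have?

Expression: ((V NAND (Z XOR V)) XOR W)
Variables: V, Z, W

Satisfying assignments: (0,0,0), (0,1,0), (1,0,1), (1,1,0)
Count: 4 out of 8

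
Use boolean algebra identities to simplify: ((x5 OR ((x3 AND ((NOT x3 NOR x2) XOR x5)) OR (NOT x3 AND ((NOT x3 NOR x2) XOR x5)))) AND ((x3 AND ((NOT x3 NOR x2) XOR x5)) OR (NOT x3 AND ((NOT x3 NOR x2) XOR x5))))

By absorption (E AND (E OR v) = E) then distribution ((E AND v) OR (E AND NOT v) = E):
= ((NOT x3 NOR x2) XOR x5)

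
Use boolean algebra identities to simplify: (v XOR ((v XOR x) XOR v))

By XOR self-cancellation ((E XOR v) XOR v = E):
= (v XOR x)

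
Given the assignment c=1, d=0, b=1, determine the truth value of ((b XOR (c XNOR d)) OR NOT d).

Substituting: ((1 XOR (1 XNOR 0)) OR NOT 0)
= 1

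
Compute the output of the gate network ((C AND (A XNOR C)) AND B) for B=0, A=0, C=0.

Substituting: ((0 AND (0 XNOR 0)) AND 0)
= 0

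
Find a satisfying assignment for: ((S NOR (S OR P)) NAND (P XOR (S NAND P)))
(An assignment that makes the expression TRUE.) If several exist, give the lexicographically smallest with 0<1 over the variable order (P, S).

P=0, S=1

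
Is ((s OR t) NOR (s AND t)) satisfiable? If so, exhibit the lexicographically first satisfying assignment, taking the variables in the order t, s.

t=0, s=0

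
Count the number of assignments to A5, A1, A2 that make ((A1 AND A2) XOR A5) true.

Satisfying assignments: (0,1,1), (1,0,0), (1,0,1), (1,1,0)
Count: 4 out of 8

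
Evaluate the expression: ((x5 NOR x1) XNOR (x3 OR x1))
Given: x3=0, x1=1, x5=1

Substituting: ((1 NOR 1) XNOR (0 OR 1))
= 0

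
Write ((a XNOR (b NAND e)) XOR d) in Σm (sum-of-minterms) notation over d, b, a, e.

Σm(2, 3, 5, 6, 8, 9, 12, 15) = (NOT d AND NOT b AND a AND NOT e) OR (NOT d AND NOT b AND a AND e) OR (NOT d AND b AND NOT a AND e) OR (NOT d AND b AND a AND NOT e) OR (d AND NOT b AND NOT a AND NOT e) OR (d AND NOT b AND NOT a AND e) OR (d AND b AND NOT a AND NOT e) OR (d AND b AND a AND e)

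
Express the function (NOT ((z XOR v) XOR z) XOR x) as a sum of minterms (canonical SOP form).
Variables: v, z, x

Σm(0, 2, 5, 7) = (NOT v AND NOT z AND NOT x) OR (NOT v AND z AND NOT x) OR (v AND NOT z AND x) OR (v AND z AND x)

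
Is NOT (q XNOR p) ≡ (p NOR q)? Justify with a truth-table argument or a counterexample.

No. Counterexample: with q=0, p=0, Expression 1 = 0 but Expression 2 = 1.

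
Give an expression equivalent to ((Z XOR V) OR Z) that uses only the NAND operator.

((((Z NAND (Z NAND V)) NAND (V NAND (Z NAND V))) NAND ((Z NAND (Z NAND V)) NAND (V NAND (Z NAND V)))) NAND (Z NAND Z))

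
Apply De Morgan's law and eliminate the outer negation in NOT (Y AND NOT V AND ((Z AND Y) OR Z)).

NOT Y OR V OR NOT ((Z AND Y) OR Z)
De Morgan's: NOT(AND of terms) = OR of negations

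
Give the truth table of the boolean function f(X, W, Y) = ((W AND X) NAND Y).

X | W | Y | Output
------------------
0 | 0 | 0 | 1
0 | 0 | 1 | 1
0 | 1 | 0 | 1
0 | 1 | 1 | 1
1 | 0 | 0 | 1
1 | 0 | 1 | 1
1 | 1 | 0 | 1
1 | 1 | 1 | 0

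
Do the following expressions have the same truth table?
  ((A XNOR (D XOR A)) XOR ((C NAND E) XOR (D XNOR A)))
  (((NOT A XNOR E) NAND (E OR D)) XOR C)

No. Counterexample: with E=0, C=0, D=0, A=1, Expression 1 = 0 but Expression 2 = 1.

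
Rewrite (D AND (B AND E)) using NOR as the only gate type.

((D NOR D) NOR (((B NOR B) NOR (E NOR E)) NOR ((B NOR B) NOR (E NOR E))))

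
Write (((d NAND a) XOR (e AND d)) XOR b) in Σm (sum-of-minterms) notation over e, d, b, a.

Σm(0, 1, 4, 7, 8, 9, 13, 14) = (NOT e AND NOT d AND NOT b AND NOT a) OR (NOT e AND NOT d AND NOT b AND a) OR (NOT e AND d AND NOT b AND NOT a) OR (NOT e AND d AND b AND a) OR (e AND NOT d AND NOT b AND NOT a) OR (e AND NOT d AND NOT b AND a) OR (e AND d AND NOT b AND a) OR (e AND d AND b AND NOT a)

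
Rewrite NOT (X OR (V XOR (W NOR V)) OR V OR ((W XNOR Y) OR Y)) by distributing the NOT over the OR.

NOT X AND NOT (V XOR (W NOR V)) AND NOT V AND NOT ((W XNOR Y) OR Y)
De Morgan's: NOT(OR of terms) = AND of negations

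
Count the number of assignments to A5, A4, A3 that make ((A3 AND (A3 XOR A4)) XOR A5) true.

Satisfying assignments: (0,0,1), (1,0,0), (1,1,0), (1,1,1)
Count: 4 out of 8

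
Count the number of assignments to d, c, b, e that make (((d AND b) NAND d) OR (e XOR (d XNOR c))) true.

Satisfying assignments: (0,0,0,0), (0,0,0,1), (0,0,1,0), (0,0,1,1), (0,1,0,0), (0,1,0,1), (0,1,1,0), (0,1,1,1), (1,0,0,0), (1,0,0,1), (1,0,1,1), (1,1,0,0), (1,1,0,1), (1,1,1,0)
Count: 14 out of 16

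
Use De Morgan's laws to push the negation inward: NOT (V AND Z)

NOT V OR NOT Z
De Morgan's: NOT(AND of terms) = OR of negations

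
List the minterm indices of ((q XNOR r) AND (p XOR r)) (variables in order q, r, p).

Σm(1, 6) = (NOT q AND NOT r AND p) OR (q AND r AND NOT p)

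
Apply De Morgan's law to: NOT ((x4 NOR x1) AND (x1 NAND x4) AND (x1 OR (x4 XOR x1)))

NOT (x4 NOR x1) OR NOT (x1 NAND x4) OR NOT (x1 OR (x4 XOR x1))
De Morgan's: NOT(AND of terms) = OR of negations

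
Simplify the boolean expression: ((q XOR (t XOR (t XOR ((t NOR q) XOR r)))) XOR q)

By XOR self-cancellation ((E XOR v) XOR v = E) then XOR self-cancellation ((E XOR v) XOR v = E):
= ((t NOR q) XOR r)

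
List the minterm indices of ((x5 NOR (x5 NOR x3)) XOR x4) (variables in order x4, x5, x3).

Σm(1, 4, 6, 7) = (NOT x4 AND NOT x5 AND x3) OR (x4 AND NOT x5 AND NOT x3) OR (x4 AND x5 AND NOT x3) OR (x4 AND x5 AND x3)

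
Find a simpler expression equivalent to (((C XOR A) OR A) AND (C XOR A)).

By absorption (E AND (E OR v) = E):
= (C XOR A)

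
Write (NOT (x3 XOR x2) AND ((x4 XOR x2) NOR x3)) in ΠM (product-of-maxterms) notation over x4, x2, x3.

ΠM(1, 2, 3, 4, 5, 6, 7) = (x4 OR x2 OR NOT x3) AND (x4 OR NOT x2 OR x3) AND (x4 OR NOT x2 OR NOT x3) AND (NOT x4 OR x2 OR x3) AND (NOT x4 OR x2 OR NOT x3) AND (NOT x4 OR NOT x2 OR x3) AND (NOT x4 OR NOT x2 OR NOT x3)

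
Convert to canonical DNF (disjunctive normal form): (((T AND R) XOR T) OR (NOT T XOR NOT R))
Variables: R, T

(NOT R AND T) OR (R AND NOT T)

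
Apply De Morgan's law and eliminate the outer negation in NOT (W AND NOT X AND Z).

NOT W OR X OR NOT Z
De Morgan's: NOT(AND of terms) = OR of negations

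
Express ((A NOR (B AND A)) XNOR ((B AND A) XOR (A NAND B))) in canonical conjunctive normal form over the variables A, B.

(NOT A OR B) AND (NOT A OR NOT B)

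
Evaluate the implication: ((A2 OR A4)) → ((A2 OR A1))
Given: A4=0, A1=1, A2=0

Antecedent ((A2 OR A4)) = 0; consequent ((A2 OR A1)) = 1.
0 → 1 = 1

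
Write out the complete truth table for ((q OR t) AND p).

t | q | p | Output
------------------
0 | 0 | 0 | 0
0 | 0 | 1 | 0
0 | 1 | 0 | 0
0 | 1 | 1 | 1
1 | 0 | 0 | 0
1 | 0 | 1 | 1
1 | 1 | 0 | 0
1 | 1 | 1 | 1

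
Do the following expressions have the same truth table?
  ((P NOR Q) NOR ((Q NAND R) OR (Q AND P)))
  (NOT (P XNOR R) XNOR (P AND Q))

No. Counterexample: with Q=0, P=0, R=0, Expression 1 = 0 but Expression 2 = 1.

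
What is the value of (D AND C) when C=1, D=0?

Substituting: (0 AND 1)
= 0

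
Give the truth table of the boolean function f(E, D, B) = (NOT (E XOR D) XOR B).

E | D | B | Output
------------------
0 | 0 | 0 | 1
0 | 0 | 1 | 0
0 | 1 | 0 | 0
0 | 1 | 1 | 1
1 | 0 | 0 | 0
1 | 0 | 1 | 1
1 | 1 | 0 | 1
1 | 1 | 1 | 0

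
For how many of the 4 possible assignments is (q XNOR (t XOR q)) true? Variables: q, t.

Satisfying assignments: (0,0), (1,0)
Count: 2 out of 4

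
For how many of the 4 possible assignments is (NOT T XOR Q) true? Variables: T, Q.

Satisfying assignments: (0,0), (1,1)
Count: 2 out of 4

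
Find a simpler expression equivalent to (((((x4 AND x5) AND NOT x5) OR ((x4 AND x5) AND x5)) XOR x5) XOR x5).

By XOR self-cancellation ((E XOR v) XOR v = E) then distribution ((E AND v) OR (E AND NOT v) = E):
= (x4 AND x5)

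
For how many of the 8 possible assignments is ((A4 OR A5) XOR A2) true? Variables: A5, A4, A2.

Satisfying assignments: (0,0,1), (0,1,0), (1,0,0), (1,1,0)
Count: 4 out of 8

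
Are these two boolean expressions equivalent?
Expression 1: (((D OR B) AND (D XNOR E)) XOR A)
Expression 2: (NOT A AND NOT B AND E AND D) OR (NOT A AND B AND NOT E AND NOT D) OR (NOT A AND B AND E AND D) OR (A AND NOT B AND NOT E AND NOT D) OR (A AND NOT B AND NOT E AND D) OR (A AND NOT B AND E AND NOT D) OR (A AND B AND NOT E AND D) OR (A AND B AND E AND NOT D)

Yes, they are equivalent — the two output columns agree on all 16 assignments:
A | B | E | D | Expression 1 | Expression 2
-------------------------------------------
0 | 0 | 0 | 0 | 0 | 0
0 | 0 | 0 | 1 | 0 | 0
0 | 0 | 1 | 0 | 0 | 0
0 | 0 | 1 | 1 | 1 | 1
0 | 1 | 0 | 0 | 1 | 1
0 | 1 | 0 | 1 | 0 | 0
0 | 1 | 1 | 0 | 0 | 0
0 | 1 | 1 | 1 | 1 | 1
1 | 0 | 0 | 0 | 1 | 1
1 | 0 | 0 | 1 | 1 | 1
1 | 0 | 1 | 0 | 1 | 1
1 | 0 | 1 | 1 | 0 | 0
1 | 1 | 0 | 0 | 0 | 0
1 | 1 | 0 | 1 | 1 | 1
1 | 1 | 1 | 0 | 1 | 1
1 | 1 | 1 | 1 | 0 | 0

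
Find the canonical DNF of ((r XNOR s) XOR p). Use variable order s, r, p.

(NOT s AND NOT r AND NOT p) OR (NOT s AND r AND p) OR (s AND NOT r AND p) OR (s AND r AND NOT p)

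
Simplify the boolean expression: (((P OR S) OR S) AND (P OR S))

By absorption (E AND (E OR v) = E):
= (P OR S)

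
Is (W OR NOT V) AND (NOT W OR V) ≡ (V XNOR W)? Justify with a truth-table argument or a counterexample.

Yes, they are equivalent — the two output columns agree on all 4 assignments:
W | V | Expression 1 | Expression 2
-----------------------------------
0 | 0 | 1 | 1
0 | 1 | 0 | 0
1 | 0 | 0 | 0
1 | 1 | 1 | 1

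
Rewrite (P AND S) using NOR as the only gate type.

((P NOR P) NOR (S NOR S))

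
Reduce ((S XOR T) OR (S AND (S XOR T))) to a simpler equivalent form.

By absorption (E OR (E AND v) = E):
= (S XOR T)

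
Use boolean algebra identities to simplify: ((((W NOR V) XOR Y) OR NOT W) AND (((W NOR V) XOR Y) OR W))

By distribution ((E OR v) AND (E OR NOT v) = E):
= ((W NOR V) XOR Y)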